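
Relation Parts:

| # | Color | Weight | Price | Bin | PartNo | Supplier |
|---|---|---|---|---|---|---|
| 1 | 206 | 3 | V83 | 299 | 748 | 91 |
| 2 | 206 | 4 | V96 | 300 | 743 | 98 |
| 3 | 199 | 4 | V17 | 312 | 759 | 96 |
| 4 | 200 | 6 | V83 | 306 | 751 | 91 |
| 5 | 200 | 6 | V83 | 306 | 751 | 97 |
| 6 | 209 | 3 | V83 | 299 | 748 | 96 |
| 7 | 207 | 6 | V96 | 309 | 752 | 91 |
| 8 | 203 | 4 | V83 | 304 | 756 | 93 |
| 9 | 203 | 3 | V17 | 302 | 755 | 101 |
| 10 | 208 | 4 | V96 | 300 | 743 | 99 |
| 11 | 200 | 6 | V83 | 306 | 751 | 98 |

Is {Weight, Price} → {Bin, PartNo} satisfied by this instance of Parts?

(Weight=3, Price=V83): rows 1, 6 → {Bin,PartNo} = (299, 748), (299, 748) ✓
(Weight=4, Price=V96): rows 2, 10 → {Bin,PartNo} = (300, 743), (300, 743) ✓
(Weight=4, Price=V17): row 3 → {Bin,PartNo} = (312, 759) ✓
(Weight=6, Price=V83): rows 4, 5, 11 → {Bin,PartNo} = (306, 751), (306, 751), (306, 751) ✓
(Weight=6, Price=V96): row 7 → {Bin,PartNo} = (309, 752) ✓
(Weight=4, Price=V83): row 8 → {Bin,PartNo} = (304, 756) ✓
(Weight=3, Price=V17): row 9 → {Bin,PartNo} = (302, 755) ✓
Every {Weight, Price} value is associated with a single {Bin, PartNo} value, so {Weight, Price} → {Bin, PartNo} holds.

Yes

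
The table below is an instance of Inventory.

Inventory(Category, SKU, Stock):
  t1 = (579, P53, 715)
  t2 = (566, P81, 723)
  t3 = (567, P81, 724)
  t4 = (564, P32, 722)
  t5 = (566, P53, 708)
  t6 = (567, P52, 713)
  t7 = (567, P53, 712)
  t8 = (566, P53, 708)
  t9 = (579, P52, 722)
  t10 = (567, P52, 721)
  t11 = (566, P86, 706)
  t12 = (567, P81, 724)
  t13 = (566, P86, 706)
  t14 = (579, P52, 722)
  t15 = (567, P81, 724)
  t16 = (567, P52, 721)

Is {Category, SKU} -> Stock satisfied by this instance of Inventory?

(Category=579, SKU=P53): row 1 → Stock = 715 ✓
(Category=566, SKU=P81): row 2 → Stock = 723 ✓
(Category=567, SKU=P81): rows 3, 12, 15 → Stock = 724, 724, 724 ✓
(Category=564, SKU=P32): row 4 → Stock = 722 ✓
(Category=566, SKU=P53): rows 5, 8 → Stock = 708, 708 ✓
(Category=567, SKU=P52): rows 6, 10, 16 → Stock takes values {713, 721} — violation
(Category=567, SKU=P53): row 7 → Stock = 712 ✓
(Category=579, SKU=P52): rows 9, 14 → Stock = 722, 722 ✓
(Category=566, SKU=P86): rows 11, 13 → Stock = 706, 706 ✓
Two rows agree on {Category, SKU} but differ on Stock, so {Category, SKU} -> Stock does not hold.

No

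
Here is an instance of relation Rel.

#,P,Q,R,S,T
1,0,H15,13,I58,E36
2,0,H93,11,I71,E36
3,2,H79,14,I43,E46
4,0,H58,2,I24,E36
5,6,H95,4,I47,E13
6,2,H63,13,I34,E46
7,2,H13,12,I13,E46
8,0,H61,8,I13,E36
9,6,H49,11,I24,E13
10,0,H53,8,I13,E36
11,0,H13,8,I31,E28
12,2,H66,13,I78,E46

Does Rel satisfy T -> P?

T=E36: rows 1, 2, 4, 8, 10 → P = 0, 0, 0, 0, 0 ✓
T=E46: rows 3, 6, 7, 12 → P = 2, 2, 2, 2 ✓
T=E13: rows 5, 9 → P = 6, 6 ✓
T=E28: row 11 → P = 0 ✓
Every T value is associated with a single P value, so T -> P holds.

Yes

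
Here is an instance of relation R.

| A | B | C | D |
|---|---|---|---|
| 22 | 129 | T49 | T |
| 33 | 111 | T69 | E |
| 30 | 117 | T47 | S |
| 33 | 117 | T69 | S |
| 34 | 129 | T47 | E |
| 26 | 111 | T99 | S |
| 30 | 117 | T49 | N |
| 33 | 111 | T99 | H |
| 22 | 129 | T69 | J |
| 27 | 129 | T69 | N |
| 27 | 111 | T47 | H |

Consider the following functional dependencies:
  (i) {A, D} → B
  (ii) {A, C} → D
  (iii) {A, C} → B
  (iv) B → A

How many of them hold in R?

(i) {A, D} → B: every LHS value maps to a single RHS value — holds.
(ii) {A, C} → D: (A=33, C=T69): 2 rows → D takes values {E, S} — violation — fails.
(iii) {A, C} → B: (A=33, C=T69): 2 rows → B takes values {111, 117} — violation — fails.
(iv) B → A: B=129: 4 rows → A takes values {22, 34, 27} — violation; B=111: 4 rows → A takes values {33, 26, 27} — violation; B=117: 3 rows → A takes values {30, 33} — violation — fails.
1 of the 4 dependencies holds.

1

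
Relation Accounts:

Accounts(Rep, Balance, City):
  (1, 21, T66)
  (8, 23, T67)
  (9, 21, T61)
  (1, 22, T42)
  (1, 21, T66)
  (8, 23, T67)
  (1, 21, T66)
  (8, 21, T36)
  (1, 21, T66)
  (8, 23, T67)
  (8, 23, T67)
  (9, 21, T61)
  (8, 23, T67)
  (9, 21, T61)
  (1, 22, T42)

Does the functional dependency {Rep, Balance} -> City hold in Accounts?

Yes

(Rep=1, Balance=21): 4 rows → City = T66, T66, T66, T66 ✓
(Rep=8, Balance=23): 5 rows → City = T67, T67, T67, T67, T67 ✓
(Rep=9, Balance=21): 3 rows → City = T61, T61, T61 ✓
(Rep=1, Balance=22): 2 rows → City = T42, T42 ✓
(Rep=8, Balance=21): 1 row → City = T36 ✓
Every {Rep, Balance} value is associated with a single City value, so {Rep, Balance} -> City holds.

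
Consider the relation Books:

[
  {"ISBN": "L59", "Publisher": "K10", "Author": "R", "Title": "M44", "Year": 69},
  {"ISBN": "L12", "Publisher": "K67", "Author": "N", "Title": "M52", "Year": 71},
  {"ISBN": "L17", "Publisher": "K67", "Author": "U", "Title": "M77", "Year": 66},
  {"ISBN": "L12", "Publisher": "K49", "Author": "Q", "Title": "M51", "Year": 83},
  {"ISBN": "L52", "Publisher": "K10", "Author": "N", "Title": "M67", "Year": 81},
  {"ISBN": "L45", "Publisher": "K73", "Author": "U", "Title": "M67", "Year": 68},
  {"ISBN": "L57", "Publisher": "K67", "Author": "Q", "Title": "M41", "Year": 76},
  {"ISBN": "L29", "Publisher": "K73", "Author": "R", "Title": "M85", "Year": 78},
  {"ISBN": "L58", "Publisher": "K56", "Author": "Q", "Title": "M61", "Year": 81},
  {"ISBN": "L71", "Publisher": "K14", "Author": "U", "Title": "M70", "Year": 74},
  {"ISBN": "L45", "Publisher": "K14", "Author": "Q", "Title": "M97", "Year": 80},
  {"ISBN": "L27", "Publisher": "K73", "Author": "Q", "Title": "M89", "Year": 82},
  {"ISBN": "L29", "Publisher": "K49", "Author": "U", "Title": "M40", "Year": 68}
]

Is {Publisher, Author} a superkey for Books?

All 13 rows have distinct {Publisher, Author} values, so {Publisher, Author} → (all attributes) holds and {Publisher, Author} is a superkey.

Yes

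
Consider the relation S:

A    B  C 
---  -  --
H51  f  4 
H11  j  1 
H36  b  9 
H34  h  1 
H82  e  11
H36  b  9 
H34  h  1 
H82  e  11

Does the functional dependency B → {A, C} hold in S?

B=f: 1 row → {A,C} = (H51, 4) ✓
B=j: 1 row → {A,C} = (H11, 1) ✓
B=b: 2 rows → {A,C} = (H36, 9), (H36, 9) ✓
B=h: 2 rows → {A,C} = (H34, 1), (H34, 1) ✓
B=e: 2 rows → {A,C} = (H82, 11), (H82, 11) ✓
Every B value is associated with a single {A, C} value, so B → {A, C} holds.

Yes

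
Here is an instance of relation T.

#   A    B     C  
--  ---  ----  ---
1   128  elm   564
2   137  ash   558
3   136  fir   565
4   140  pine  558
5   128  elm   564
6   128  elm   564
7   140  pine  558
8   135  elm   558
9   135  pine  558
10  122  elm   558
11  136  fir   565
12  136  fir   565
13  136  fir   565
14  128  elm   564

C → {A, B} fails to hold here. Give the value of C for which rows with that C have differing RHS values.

558

C=564: rows 1, 5, 6, 14 → {A,B} = (128, elm), (128, elm), (128, elm), (128, elm) ✓
C=558: rows 2, 4, 7, 8, 9, 10 → {A,B} takes values {(137, ash), (140, pine), (135, elm), (135, pine), (122, elm)} — violation
C=565: rows 3, 11, 12, 13 → {A,B} = (136, fir), (136, fir), (136, fir), (136, fir) ✓
The only C value with inconsistent RHS is C=558.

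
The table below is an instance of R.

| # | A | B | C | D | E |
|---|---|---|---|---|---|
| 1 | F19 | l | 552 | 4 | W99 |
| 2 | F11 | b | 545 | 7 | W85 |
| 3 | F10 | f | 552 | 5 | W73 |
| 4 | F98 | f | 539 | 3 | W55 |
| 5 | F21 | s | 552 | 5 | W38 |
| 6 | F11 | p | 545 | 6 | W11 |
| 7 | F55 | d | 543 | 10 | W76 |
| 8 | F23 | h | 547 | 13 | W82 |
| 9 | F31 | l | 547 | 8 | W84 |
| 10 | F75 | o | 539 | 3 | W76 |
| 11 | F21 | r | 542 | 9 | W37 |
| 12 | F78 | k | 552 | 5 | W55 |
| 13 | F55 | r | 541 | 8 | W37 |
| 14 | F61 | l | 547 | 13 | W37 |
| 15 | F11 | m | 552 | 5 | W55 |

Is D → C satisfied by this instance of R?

No

D=4: row 1 → C = 552 ✓
D=7: row 2 → C = 545 ✓
D=5: rows 3, 5, 12, 15 → C = 552, 552, 552, 552 ✓
D=3: rows 4, 10 → C = 539, 539 ✓
D=6: row 6 → C = 545 ✓
D=10: row 7 → C = 543 ✓
D=13: rows 8, 14 → C = 547, 547 ✓
D=8: rows 9, 13 → C takes values {547, 541} — violation
D=9: row 11 → C = 542 ✓
Two rows agree on D but differ on C, so D → C does not hold.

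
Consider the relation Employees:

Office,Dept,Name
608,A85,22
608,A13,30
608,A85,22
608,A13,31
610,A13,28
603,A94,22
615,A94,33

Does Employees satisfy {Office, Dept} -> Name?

(Office=608, Dept=A85): 2 rows → Name = 22, 22 ✓
(Office=608, Dept=A13): 2 rows → Name takes values {30, 31} — violation
(Office=610, Dept=A13): 1 row → Name = 28 ✓
(Office=603, Dept=A94): 1 row → Name = 22 ✓
(Office=615, Dept=A94): 1 row → Name = 33 ✓
Two rows agree on {Office, Dept} but differ on Name, so {Office, Dept} -> Name does not hold.

No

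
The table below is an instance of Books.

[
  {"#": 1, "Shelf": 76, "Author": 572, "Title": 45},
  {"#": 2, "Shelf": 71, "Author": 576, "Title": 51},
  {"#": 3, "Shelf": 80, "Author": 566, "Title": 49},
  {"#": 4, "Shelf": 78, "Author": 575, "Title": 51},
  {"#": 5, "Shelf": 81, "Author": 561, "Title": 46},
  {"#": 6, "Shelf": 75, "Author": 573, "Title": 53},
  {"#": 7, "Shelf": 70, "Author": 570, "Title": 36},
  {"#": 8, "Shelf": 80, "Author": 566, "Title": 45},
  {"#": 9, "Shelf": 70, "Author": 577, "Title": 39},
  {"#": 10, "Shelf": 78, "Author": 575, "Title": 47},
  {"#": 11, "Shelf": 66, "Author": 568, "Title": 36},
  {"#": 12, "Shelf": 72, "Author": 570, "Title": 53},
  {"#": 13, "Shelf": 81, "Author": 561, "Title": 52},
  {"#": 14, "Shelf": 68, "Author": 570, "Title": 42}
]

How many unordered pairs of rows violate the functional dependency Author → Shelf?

Author=566: all 2 rows agree on Shelf — 0 pairs.
Author=575: all 2 rows agree on Shelf — 0 pairs.
Author=561: all 2 rows agree on Shelf — 0 pairs.
Author=570: violating pairs (7,12), (7,14), (12,14) — 3 pairs.

3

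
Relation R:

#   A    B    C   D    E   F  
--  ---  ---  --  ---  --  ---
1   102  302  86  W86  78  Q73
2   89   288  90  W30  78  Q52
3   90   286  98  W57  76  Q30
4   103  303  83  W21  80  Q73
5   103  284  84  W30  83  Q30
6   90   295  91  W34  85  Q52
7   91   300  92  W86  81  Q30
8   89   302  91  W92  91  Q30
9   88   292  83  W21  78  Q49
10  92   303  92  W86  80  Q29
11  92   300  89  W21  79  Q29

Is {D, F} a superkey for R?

All 11 rows have distinct {D, F} values, so {D, F} → (all attributes) holds and {D, F} is a superkey.

Yes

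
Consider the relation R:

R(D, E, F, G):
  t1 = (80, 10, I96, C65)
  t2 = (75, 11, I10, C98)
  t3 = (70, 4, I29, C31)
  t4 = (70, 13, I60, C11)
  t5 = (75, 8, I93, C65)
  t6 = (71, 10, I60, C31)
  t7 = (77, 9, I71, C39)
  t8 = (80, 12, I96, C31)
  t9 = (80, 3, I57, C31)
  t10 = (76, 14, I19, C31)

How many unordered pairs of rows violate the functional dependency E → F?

E=10: violating pairs (1,6) — 1 pair.

1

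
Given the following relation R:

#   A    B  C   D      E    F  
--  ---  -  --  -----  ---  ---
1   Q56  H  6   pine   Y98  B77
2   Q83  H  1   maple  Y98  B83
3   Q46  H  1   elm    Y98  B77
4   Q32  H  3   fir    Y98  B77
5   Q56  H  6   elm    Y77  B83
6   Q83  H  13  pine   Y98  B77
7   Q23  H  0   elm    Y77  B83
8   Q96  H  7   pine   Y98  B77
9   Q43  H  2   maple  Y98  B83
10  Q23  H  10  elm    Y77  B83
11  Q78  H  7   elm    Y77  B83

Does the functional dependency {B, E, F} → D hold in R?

No

(B=H, E=Y98, F=B77): rows 1, 3, 4, 6, 8 → D takes values {pine, elm, fir} — violation
(B=H, E=Y98, F=B83): rows 2, 9 → D = maple, maple ✓
(B=H, E=Y77, F=B83): rows 5, 7, 10, 11 → D = elm, elm, elm, elm ✓
Two rows agree on {B, E, F} but differ on D, so {B, E, F} → D does not hold.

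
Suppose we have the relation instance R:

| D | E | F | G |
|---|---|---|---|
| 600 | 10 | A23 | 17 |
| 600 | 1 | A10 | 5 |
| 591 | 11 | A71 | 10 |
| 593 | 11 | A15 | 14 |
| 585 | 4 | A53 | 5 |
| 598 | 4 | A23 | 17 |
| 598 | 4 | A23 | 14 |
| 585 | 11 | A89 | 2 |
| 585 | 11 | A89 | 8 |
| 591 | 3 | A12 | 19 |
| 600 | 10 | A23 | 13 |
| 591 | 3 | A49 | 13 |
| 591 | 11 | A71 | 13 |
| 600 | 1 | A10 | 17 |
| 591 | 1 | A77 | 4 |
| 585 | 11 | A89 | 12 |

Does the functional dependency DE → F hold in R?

(D=600, E=10): 2 rows → F = A23, A23 ✓
(D=600, E=1): 2 rows → F = A10, A10 ✓
(D=591, E=11): 2 rows → F = A71, A71 ✓
(D=593, E=11): 1 row → F = A15 ✓
(D=585, E=4): 1 row → F = A53 ✓
(D=598, E=4): 2 rows → F = A23, A23 ✓
(D=585, E=11): 3 rows → F = A89, A89, A89 ✓
(D=591, E=3): 2 rows → F takes values {A12, A49} — violation
(D=591, E=1): 1 row → F = A77 ✓
Two rows agree on DE but differ on F, so DE → F does not hold.

No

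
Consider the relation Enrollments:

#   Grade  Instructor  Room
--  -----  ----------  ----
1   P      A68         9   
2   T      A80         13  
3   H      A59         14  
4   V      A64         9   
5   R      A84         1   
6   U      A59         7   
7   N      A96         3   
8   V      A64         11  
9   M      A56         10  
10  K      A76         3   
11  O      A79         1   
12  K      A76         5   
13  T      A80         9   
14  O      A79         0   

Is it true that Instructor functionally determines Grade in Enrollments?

Instructor=A68: row 1 → Grade = P ✓
Instructor=A80: rows 2, 13 → Grade = T, T ✓
Instructor=A59: rows 3, 6 → Grade takes values {H, U} — violation
Instructor=A64: rows 4, 8 → Grade = V, V ✓
Instructor=A84: row 5 → Grade = R ✓
Instructor=A96: row 7 → Grade = N ✓
Instructor=A56: row 9 → Grade = M ✓
Instructor=A76: rows 10, 12 → Grade = K, K ✓
Instructor=A79: rows 11, 14 → Grade = O, O ✓
Two rows agree on Instructor but differ on Grade, so Instructor → Grade does not hold.

No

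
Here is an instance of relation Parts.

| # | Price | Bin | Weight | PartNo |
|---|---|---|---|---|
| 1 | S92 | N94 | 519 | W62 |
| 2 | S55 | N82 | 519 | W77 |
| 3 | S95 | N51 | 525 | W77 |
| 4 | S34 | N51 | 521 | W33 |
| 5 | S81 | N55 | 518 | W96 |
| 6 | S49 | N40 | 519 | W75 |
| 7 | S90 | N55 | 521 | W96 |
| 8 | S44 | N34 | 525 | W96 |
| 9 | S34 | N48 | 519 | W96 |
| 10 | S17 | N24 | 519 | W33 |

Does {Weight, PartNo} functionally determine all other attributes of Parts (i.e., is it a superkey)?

All 10 rows have distinct {Weight, PartNo} values, so {Weight, PartNo} → (all attributes) holds and {Weight, PartNo} is a superkey.

Yes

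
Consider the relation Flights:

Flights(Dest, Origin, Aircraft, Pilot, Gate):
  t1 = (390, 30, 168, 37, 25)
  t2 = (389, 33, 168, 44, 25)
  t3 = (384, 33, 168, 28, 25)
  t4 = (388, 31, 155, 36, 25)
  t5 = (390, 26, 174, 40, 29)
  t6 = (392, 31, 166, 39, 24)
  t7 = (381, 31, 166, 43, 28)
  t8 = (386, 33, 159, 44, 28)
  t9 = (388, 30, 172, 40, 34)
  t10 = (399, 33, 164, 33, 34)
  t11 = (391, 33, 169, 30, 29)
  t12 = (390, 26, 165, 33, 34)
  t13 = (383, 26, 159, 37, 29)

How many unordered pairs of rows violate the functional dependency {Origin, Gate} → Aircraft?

1

(Origin=33, Gate=25): all 2 rows agree on Aircraft — 0 pairs.
(Origin=26, Gate=29): violating pairs (5,13) — 1 pair.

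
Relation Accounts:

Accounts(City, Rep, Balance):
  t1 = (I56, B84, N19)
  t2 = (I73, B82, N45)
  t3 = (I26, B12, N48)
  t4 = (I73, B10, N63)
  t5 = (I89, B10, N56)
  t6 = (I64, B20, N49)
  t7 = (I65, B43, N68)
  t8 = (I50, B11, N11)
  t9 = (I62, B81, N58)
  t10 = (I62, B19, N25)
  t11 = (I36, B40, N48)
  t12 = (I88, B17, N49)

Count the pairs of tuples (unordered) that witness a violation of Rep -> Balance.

1

Rep=B10: violating pairs (4,5) — 1 pair.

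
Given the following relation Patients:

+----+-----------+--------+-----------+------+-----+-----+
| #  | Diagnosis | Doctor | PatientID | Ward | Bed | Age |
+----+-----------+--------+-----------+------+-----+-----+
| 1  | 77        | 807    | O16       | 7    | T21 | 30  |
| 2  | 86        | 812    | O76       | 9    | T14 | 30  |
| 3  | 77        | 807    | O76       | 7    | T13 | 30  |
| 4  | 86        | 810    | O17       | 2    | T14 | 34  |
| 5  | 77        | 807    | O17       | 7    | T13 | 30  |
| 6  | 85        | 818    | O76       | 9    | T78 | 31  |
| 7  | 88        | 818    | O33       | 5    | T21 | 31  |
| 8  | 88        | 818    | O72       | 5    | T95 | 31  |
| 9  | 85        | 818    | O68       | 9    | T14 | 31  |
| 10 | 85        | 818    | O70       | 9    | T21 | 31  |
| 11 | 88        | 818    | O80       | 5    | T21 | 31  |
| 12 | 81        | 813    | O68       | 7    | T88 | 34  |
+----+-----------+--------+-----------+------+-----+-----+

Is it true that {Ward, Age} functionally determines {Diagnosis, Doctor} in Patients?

Yes

(Ward=7, Age=30): rows 1, 3, 5 → {Diagnosis,Doctor} = (77, 807), (77, 807), (77, 807) ✓
(Ward=9, Age=30): row 2 → {Diagnosis,Doctor} = (86, 812) ✓
(Ward=2, Age=34): row 4 → {Diagnosis,Doctor} = (86, 810) ✓
(Ward=9, Age=31): rows 6, 9, 10 → {Diagnosis,Doctor} = (85, 818), (85, 818), (85, 818) ✓
(Ward=5, Age=31): rows 7, 8, 11 → {Diagnosis,Doctor} = (88, 818), (88, 818), (88, 818) ✓
(Ward=7, Age=34): row 12 → {Diagnosis,Doctor} = (81, 813) ✓
Every {Ward, Age} value is associated with a single {Diagnosis, Doctor} value, so {Ward, Age} → {Diagnosis, Doctor} holds.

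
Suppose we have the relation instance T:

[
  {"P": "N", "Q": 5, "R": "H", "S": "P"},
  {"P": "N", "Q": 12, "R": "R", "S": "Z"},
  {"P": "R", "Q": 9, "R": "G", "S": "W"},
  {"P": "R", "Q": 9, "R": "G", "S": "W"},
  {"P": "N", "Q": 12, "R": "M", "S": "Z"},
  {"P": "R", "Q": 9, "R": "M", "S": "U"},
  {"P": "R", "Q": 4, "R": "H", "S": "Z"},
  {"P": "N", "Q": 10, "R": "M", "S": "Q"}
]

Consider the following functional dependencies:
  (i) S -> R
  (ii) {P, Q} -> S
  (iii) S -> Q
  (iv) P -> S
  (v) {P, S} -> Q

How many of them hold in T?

(i) S -> R: S=Z: 3 rows → R takes values {R, M, H} — violation — fails.
(ii) {P, Q} -> S: (P=R, Q=9): 3 rows → S takes values {W, U} — violation — fails.
(iii) S -> Q: S=Z: 3 rows → Q takes values {12, 4} — violation — fails.
(iv) P -> S: P=N: 4 rows → S takes values {P, Z, Q} — violation; P=R: 4 rows → S takes values {W, U, Z} — violation — fails.
(v) {P, S} -> Q: every LHS value maps to a single RHS value — holds.
1 of the 5 dependencies holds.

1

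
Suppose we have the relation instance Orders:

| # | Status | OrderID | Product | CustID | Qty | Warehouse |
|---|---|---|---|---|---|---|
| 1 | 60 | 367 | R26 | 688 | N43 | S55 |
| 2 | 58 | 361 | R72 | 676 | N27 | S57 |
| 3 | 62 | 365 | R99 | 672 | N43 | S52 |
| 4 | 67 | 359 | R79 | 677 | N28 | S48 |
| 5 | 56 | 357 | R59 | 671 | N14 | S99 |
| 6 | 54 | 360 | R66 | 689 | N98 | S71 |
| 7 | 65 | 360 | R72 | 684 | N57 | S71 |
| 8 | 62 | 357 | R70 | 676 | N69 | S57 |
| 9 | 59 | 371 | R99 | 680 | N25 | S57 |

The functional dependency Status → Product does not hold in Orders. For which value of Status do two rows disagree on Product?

Status=60: row 1 → Product = R26 ✓
Status=58: row 2 → Product = R72 ✓
Status=62: rows 3, 8 → Product takes values {R99, R70} — violation
Status=67: row 4 → Product = R79 ✓
Status=56: row 5 → Product = R59 ✓
Status=54: row 6 → Product = R66 ✓
Status=65: row 7 → Product = R72 ✓
Status=59: row 9 → Product = R99 ✓
The only Status value with inconsistent Product is Status=62.

62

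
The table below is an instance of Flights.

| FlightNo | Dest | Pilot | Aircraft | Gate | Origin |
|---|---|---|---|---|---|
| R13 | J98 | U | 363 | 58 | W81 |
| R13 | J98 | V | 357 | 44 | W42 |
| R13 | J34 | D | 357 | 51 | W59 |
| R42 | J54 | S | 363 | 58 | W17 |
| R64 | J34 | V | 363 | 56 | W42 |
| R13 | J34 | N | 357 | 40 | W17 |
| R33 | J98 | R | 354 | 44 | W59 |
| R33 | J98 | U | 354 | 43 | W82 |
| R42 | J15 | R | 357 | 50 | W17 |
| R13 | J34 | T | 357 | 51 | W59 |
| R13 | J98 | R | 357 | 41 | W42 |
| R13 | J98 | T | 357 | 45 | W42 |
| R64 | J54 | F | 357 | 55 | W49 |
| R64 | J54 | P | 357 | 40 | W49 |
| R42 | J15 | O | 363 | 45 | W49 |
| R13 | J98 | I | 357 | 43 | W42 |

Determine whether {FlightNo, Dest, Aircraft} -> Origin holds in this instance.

(FlightNo=R13, Dest=J98, Aircraft=363): 1 row → Origin = W81 ✓
(FlightNo=R13, Dest=J98, Aircraft=357): 4 rows → Origin = W42, W42, W42, W42 ✓
(FlightNo=R13, Dest=J34, Aircraft=357): 3 rows → Origin takes values {W59, W17} — violation
(FlightNo=R42, Dest=J54, Aircraft=363): 1 row → Origin = W17 ✓
(FlightNo=R64, Dest=J34, Aircraft=363): 1 row → Origin = W42 ✓
(FlightNo=R33, Dest=J98, Aircraft=354): 2 rows → Origin takes values {W59, W82} — violation
(FlightNo=R42, Dest=J15, Aircraft=357): 1 row → Origin = W17 ✓
(FlightNo=R64, Dest=J54, Aircraft=357): 2 rows → Origin = W49, W49 ✓
(FlightNo=R42, Dest=J15, Aircraft=363): 1 row → Origin = W49 ✓
Two rows agree on {FlightNo, Dest, Aircraft} but differ on Origin, so {FlightNo, Dest, Aircraft} -> Origin does not hold.

No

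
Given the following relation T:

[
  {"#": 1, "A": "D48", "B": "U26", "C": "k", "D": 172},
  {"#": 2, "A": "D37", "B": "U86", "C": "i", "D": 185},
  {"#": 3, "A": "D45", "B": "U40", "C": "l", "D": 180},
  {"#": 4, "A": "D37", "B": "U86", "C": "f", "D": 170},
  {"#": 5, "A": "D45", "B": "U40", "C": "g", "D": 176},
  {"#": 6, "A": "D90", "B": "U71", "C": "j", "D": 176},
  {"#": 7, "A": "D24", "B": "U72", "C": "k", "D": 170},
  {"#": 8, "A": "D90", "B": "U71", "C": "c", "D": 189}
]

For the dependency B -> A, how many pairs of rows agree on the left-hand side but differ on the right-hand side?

B=U86: all 2 rows agree on A — 0 pairs.
B=U40: all 2 rows agree on A — 0 pairs.
B=U71: all 2 rows agree on A — 0 pairs.

0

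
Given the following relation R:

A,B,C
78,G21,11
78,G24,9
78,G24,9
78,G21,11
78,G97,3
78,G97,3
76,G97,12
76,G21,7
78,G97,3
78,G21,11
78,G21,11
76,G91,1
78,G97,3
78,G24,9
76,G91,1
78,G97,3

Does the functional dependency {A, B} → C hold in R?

Yes

(A=78, B=G21): 4 rows → C = 11, 11, 11, 11 ✓
(A=78, B=G24): 3 rows → C = 9, 9, 9 ✓
(A=78, B=G97): 5 rows → C = 3, 3, 3, 3, 3 ✓
(A=76, B=G97): 1 row → C = 12 ✓
(A=76, B=G21): 1 row → C = 7 ✓
(A=76, B=G91): 2 rows → C = 1, 1 ✓
Every {A, B} value is associated with a single C value, so {A, B} → C holds.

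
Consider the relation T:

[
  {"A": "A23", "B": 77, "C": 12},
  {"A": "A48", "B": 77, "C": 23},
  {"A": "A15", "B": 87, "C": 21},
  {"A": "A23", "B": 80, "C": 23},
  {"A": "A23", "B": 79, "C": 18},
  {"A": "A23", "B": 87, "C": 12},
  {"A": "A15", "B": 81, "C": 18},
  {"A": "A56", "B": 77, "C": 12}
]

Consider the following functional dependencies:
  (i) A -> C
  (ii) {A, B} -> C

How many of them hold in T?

(i) A -> C: A=A23: 4 rows → C takes values {12, 23, 18} — violation; A=A15: 2 rows → C takes values {21, 18} — violation — fails.
(ii) {A, B} -> C: every LHS value maps to a single RHS value — holds.
1 of the 2 dependencies holds.

1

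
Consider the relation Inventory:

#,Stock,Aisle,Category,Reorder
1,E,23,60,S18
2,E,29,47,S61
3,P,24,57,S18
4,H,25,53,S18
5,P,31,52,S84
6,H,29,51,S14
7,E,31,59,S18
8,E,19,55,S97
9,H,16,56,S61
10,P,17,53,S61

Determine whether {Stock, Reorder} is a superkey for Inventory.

Rows 1 and 7 have the same {Stock, Reorder} value (Stock=E, Reorder=S18) but are distinct tuples, so {Stock, Reorder} does not determine every attribute — not a superkey.

No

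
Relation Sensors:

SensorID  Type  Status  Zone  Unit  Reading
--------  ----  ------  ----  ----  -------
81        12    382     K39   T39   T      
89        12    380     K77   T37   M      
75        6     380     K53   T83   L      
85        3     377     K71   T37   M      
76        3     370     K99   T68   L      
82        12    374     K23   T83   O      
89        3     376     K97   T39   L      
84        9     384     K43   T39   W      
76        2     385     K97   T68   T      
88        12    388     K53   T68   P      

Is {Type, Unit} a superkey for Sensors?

Yes

All 10 rows have distinct {Type, Unit} values, so {Type, Unit} → (all attributes) holds and {Type, Unit} is a superkey.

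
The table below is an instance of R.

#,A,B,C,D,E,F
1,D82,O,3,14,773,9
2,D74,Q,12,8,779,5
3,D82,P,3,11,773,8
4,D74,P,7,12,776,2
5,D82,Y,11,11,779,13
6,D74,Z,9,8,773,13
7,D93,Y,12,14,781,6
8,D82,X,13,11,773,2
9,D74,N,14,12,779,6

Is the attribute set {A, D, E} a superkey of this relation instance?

Rows 3 and 8 have the same {A, D, E} value (A=D82, D=11, E=773) but are distinct tuples, so {A, D, E} does not determine every attribute — not a superkey.

No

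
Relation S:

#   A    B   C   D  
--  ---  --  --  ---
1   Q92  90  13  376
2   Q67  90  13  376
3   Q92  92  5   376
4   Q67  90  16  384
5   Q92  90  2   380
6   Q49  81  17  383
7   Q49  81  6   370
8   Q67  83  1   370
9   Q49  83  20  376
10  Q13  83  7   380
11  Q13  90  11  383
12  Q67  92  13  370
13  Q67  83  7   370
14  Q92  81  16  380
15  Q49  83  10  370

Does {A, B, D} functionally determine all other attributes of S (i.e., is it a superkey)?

No

Rows 8 and 13 have the same {A, B, D} value (A=Q67, B=83, D=370) but are distinct tuples, so {A, B, D} does not determine every attribute — not a superkey.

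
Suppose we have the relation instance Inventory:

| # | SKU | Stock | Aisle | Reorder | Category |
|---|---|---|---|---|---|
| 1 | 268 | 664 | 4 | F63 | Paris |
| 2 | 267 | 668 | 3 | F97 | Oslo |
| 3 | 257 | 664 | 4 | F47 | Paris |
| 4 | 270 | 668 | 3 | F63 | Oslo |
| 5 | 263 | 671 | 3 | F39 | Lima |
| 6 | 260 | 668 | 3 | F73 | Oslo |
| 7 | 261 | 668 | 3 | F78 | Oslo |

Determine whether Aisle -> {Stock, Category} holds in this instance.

No

Aisle=4: rows 1, 3 → {Stock,Category} = (664, Paris), (664, Paris) ✓
Aisle=3: rows 2, 4, 5, 6, 7 → {Stock,Category} takes values {(668, Oslo), (671, Lima)} — violation
Two rows agree on Aisle but differ on {Stock, Category}, so Aisle -> {Stock, Category} does not hold.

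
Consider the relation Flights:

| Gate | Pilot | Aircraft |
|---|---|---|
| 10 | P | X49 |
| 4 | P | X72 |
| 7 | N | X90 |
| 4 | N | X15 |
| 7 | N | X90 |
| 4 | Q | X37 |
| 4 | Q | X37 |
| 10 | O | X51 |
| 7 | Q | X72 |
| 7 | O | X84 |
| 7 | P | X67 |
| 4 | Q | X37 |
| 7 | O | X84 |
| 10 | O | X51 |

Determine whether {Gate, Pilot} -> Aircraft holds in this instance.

(Gate=10, Pilot=P): 1 row → Aircraft = X49 ✓
(Gate=4, Pilot=P): 1 row → Aircraft = X72 ✓
(Gate=7, Pilot=N): 2 rows → Aircraft = X90, X90 ✓
(Gate=4, Pilot=N): 1 row → Aircraft = X15 ✓
(Gate=4, Pilot=Q): 3 rows → Aircraft = X37, X37, X37 ✓
(Gate=10, Pilot=O): 2 rows → Aircraft = X51, X51 ✓
(Gate=7, Pilot=Q): 1 row → Aircraft = X72 ✓
(Gate=7, Pilot=O): 2 rows → Aircraft = X84, X84 ✓
(Gate=7, Pilot=P): 1 row → Aircraft = X67 ✓
Every {Gate, Pilot} value is associated with a single Aircraft value, so {Gate, Pilot} -> Aircraft holds.

Yes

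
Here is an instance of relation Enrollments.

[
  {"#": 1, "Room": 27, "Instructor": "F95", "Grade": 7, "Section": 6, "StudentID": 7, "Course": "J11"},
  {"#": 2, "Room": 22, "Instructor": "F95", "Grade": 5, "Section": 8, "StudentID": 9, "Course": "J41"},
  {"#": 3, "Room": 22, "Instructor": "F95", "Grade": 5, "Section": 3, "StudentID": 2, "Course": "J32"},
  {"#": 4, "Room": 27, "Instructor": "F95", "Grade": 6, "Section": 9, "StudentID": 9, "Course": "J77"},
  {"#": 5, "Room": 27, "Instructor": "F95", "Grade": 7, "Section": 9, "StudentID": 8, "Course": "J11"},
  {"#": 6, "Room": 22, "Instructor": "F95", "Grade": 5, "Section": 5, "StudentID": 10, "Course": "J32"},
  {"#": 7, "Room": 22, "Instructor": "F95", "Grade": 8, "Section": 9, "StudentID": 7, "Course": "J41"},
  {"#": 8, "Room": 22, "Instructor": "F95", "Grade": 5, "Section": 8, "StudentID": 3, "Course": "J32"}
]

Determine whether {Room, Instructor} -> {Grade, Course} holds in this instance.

(Room=27, Instructor=F95): rows 1, 4, 5 → {Grade,Course} takes values {(7, J11), (6, J77)} — violation
(Room=22, Instructor=F95): rows 2, 3, 6, 7, 8 → {Grade,Course} takes values {(5, J41), (5, J32), (8, J41)} — violation
Two rows agree on {Room, Instructor} but differ on {Grade, Course}, so {Room, Instructor} -> {Grade, Course} does not hold.

No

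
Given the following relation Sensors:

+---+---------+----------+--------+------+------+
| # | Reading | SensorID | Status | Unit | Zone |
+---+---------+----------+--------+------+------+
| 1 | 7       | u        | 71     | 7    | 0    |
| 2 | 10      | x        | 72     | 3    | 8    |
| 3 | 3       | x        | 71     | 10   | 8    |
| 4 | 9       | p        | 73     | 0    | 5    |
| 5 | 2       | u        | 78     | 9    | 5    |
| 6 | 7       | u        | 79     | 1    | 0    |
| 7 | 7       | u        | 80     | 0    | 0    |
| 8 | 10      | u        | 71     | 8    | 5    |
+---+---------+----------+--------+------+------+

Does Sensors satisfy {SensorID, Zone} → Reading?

No

(SensorID=u, Zone=0): rows 1, 6, 7 → Reading = 7, 7, 7 ✓
(SensorID=x, Zone=8): rows 2, 3 → Reading takes values {10, 3} — violation
(SensorID=p, Zone=5): row 4 → Reading = 9 ✓
(SensorID=u, Zone=5): rows 5, 8 → Reading takes values {2, 10} — violation
Two rows agree on {SensorID, Zone} but differ on Reading, so {SensorID, Zone} → Reading does not hold.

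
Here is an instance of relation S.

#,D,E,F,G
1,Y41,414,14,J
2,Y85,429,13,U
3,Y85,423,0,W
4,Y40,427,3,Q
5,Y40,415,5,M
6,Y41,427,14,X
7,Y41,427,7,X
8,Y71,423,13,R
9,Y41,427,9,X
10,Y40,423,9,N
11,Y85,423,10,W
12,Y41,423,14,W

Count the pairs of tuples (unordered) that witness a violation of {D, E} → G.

0

(D=Y85, E=423): all 2 rows agree on G — 0 pairs.
(D=Y41, E=427): all 3 rows agree on G — 0 pairs.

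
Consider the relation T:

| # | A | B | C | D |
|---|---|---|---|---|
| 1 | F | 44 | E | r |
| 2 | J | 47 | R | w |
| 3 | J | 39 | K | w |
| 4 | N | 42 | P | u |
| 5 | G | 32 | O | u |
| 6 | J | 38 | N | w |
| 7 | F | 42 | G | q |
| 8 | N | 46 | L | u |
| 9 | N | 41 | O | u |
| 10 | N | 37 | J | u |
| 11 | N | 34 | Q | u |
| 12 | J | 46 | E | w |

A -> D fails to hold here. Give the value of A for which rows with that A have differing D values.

F

A=F: rows 1, 7 → D takes values {r, q} — violation
A=J: rows 2, 3, 6, 12 → D = w, w, w, w ✓
A=N: rows 4, 8, 9, 10, 11 → D = u, u, u, u, u ✓
A=G: row 5 → D = u ✓
The only A value with inconsistent D is A=F.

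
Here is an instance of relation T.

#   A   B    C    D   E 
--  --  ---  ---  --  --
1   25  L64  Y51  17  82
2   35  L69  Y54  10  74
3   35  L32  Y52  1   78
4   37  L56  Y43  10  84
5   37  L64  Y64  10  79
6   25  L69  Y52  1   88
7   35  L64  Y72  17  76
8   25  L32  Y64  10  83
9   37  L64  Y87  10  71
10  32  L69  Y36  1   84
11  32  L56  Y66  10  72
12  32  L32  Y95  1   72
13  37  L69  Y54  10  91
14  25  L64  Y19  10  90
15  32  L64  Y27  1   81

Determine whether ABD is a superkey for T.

Rows 5 and 9 have the same ABD value (A=37, B=L64, D=10) but are distinct tuples, so ABD does not determine every attribute — not a superkey.

No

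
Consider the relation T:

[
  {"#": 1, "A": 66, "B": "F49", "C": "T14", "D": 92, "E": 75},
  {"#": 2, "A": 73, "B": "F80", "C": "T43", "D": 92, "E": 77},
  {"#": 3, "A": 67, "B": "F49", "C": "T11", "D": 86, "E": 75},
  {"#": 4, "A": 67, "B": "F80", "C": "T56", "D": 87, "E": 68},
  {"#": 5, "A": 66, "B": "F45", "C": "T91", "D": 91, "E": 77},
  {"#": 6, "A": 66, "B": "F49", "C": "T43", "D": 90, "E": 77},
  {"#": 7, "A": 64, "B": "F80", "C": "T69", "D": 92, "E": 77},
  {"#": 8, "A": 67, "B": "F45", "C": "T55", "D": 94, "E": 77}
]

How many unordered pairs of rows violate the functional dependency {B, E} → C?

(B=F49, E=75): violating pairs (1,3) — 1 pair.
(B=F80, E=77): violating pairs (2,7) — 1 pair.
(B=F45, E=77): violating pairs (5,8) — 1 pair.

3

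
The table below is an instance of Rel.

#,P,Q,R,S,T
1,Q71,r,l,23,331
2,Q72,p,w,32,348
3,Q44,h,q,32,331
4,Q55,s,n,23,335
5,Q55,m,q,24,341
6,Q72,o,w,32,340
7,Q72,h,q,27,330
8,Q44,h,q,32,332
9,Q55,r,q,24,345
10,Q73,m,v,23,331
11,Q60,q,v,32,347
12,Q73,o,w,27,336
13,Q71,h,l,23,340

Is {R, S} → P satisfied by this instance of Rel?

Yes

(R=l, S=23): rows 1, 13 → P = Q71, Q71 ✓
(R=w, S=32): rows 2, 6 → P = Q72, Q72 ✓
(R=q, S=32): rows 3, 8 → P = Q44, Q44 ✓
(R=n, S=23): row 4 → P = Q55 ✓
(R=q, S=24): rows 5, 9 → P = Q55, Q55 ✓
(R=q, S=27): row 7 → P = Q72 ✓
(R=v, S=23): row 10 → P = Q73 ✓
(R=v, S=32): row 11 → P = Q60 ✓
(R=w, S=27): row 12 → P = Q73 ✓
Every {R, S} value is associated with a single P value, so {R, S} → P holds.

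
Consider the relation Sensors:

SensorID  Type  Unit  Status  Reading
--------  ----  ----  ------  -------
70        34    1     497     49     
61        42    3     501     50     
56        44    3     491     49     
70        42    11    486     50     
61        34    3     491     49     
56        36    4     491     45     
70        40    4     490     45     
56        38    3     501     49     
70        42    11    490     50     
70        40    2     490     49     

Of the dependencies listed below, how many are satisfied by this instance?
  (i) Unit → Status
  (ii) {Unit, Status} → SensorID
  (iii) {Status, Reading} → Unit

1

(i) Unit → Status: Unit=3: 4 rows → Status takes values {501, 491} — violation; Unit=11: 2 rows → Status takes values {486, 490} — violation; Unit=4: 2 rows → Status takes values {491, 490} — violation — fails.
(ii) {Unit, Status} → SensorID: (Unit=3, Status=501): 2 rows → SensorID takes values {61, 56} — violation; (Unit=3, Status=491): 2 rows → SensorID takes values {56, 61} — violation — fails.
(iii) {Status, Reading} → Unit: every LHS value maps to a single RHS value — holds.
1 of the 3 dependencies holds.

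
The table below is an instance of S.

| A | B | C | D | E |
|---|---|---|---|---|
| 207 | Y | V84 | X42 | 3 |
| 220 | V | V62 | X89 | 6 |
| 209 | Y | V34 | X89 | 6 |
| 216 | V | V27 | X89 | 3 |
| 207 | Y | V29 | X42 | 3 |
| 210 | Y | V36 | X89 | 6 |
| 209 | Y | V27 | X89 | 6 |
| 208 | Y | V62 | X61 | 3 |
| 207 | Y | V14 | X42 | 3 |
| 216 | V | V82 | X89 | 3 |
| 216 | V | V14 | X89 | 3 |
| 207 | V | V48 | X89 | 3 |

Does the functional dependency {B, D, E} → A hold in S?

(B=Y, D=X42, E=3): 3 rows → A = 207, 207, 207 ✓
(B=V, D=X89, E=6): 1 row → A = 220 ✓
(B=Y, D=X89, E=6): 3 rows → A takes values {209, 210} — violation
(B=V, D=X89, E=3): 4 rows → A takes values {216, 207} — violation
(B=Y, D=X61, E=3): 1 row → A = 208 ✓
Two rows agree on {B, D, E} but differ on A, so {B, D, E} → A does not hold.

No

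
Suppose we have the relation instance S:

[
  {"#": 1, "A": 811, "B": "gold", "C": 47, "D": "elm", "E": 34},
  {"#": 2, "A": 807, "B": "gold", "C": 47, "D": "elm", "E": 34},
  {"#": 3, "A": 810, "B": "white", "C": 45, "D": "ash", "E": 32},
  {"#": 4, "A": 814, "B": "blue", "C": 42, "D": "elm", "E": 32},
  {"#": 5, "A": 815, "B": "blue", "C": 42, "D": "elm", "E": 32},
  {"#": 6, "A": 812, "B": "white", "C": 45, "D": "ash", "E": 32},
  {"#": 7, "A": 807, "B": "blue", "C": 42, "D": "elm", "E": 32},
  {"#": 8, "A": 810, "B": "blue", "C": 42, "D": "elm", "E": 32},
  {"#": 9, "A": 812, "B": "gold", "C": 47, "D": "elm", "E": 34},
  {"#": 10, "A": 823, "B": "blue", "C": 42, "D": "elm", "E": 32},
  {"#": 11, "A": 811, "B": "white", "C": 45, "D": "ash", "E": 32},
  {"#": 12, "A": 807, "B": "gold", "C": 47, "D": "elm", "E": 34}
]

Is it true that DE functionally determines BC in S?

(D=elm, E=34): rows 1, 2, 9, 12 → {B,C} = (gold, 47), (gold, 47), (gold, 47), (gold, 47) ✓
(D=ash, E=32): rows 3, 6, 11 → {B,C} = (white, 45), (white, 45), (white, 45) ✓
(D=elm, E=32): rows 4, 5, 7, 8, 10 → {B,C} = (blue, 42), (blue, 42), (blue, 42), (blue, 42), (blue, 42) ✓
Every DE value is associated with a single BC value, so DE → BC holds.

Yes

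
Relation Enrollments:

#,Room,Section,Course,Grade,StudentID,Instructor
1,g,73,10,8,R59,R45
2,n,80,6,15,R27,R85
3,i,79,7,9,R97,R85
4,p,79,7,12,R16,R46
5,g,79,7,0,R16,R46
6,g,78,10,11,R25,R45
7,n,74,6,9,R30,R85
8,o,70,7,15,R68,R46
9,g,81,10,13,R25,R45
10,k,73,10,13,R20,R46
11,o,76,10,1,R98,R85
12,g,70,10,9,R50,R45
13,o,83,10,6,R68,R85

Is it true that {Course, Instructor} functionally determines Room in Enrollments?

(Course=10, Instructor=R45): rows 1, 6, 9, 12 → Room = g, g, g, g ✓
(Course=6, Instructor=R85): rows 2, 7 → Room = n, n ✓
(Course=7, Instructor=R85): row 3 → Room = i ✓
(Course=7, Instructor=R46): rows 4, 5, 8 → Room takes values {p, g, o} — violation
(Course=10, Instructor=R46): row 10 → Room = k ✓
(Course=10, Instructor=R85): rows 11, 13 → Room = o, o ✓
Two rows agree on {Course, Instructor} but differ on Room, so {Course, Instructor} -> Room does not hold.

No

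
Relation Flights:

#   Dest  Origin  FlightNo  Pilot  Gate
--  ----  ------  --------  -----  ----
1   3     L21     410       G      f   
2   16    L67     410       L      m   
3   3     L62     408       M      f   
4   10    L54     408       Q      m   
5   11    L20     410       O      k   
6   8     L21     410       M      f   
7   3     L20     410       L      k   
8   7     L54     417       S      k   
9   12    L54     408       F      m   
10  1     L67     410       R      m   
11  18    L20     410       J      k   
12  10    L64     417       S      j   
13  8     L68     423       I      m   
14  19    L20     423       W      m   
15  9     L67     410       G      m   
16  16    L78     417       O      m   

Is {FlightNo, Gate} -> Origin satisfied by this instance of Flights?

(FlightNo=410, Gate=f): rows 1, 6 → Origin = L21, L21 ✓
(FlightNo=410, Gate=m): rows 2, 10, 15 → Origin = L67, L67, L67 ✓
(FlightNo=408, Gate=f): row 3 → Origin = L62 ✓
(FlightNo=408, Gate=m): rows 4, 9 → Origin = L54, L54 ✓
(FlightNo=410, Gate=k): rows 5, 7, 11 → Origin = L20, L20, L20 ✓
(FlightNo=417, Gate=k): row 8 → Origin = L54 ✓
(FlightNo=417, Gate=j): row 12 → Origin = L64 ✓
(FlightNo=423, Gate=m): rows 13, 14 → Origin takes values {L68, L20} — violation
(FlightNo=417, Gate=m): row 16 → Origin = L78 ✓
Two rows agree on {FlightNo, Gate} but differ on Origin, so {FlightNo, Gate} -> Origin does not hold.

No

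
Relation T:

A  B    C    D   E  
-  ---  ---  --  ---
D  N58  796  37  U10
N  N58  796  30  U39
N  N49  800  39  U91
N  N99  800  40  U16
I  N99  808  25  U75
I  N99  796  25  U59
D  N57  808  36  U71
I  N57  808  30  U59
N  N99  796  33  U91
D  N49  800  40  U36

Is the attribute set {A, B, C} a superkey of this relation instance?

Yes

All 10 rows have distinct {A, B, C} values, so {A, B, C} → (all attributes) holds and {A, B, C} is a superkey.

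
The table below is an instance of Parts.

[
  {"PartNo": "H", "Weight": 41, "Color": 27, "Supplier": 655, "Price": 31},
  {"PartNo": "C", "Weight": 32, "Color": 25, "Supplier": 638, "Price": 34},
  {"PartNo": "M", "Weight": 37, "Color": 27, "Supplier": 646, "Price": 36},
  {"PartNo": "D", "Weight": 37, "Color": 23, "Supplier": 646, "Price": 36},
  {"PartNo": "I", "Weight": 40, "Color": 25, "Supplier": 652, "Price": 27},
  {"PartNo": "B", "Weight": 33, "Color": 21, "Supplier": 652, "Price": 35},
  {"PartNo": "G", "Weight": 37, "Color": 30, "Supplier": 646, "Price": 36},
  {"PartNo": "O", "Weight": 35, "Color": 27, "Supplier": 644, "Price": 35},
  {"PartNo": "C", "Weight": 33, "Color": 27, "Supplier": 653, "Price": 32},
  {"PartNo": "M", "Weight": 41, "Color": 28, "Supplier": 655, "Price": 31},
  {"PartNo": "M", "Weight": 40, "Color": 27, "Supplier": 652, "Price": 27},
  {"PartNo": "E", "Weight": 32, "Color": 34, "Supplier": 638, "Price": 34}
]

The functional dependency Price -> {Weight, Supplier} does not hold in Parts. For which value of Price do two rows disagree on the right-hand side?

Price=31: 2 rows → {Weight,Supplier} = (41, 655), (41, 655) ✓
Price=34: 2 rows → {Weight,Supplier} = (32, 638), (32, 638) ✓
Price=36: 3 rows → {Weight,Supplier} = (37, 646), (37, 646), (37, 646) ✓
Price=27: 2 rows → {Weight,Supplier} = (40, 652), (40, 652) ✓
Price=35: 2 rows → {Weight,Supplier} takes values {(33, 652), (35, 644)} — violation
Price=32: 1 row → {Weight,Supplier} = (33, 653) ✓
The only Price value with inconsistent RHS is Price=35.

35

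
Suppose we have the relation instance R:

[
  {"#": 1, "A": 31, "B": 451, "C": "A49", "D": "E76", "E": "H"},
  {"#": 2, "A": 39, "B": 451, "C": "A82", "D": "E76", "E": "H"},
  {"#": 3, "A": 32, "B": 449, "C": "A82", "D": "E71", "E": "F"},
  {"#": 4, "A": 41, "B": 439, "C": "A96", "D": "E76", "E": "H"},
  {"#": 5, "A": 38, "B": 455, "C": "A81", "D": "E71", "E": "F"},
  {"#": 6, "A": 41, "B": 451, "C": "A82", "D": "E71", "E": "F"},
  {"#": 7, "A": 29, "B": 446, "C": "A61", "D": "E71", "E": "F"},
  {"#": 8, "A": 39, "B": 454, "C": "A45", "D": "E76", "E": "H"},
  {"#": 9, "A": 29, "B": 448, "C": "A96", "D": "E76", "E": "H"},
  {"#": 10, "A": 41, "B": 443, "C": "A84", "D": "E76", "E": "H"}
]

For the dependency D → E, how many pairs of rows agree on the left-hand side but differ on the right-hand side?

0

D=E76: all 6 rows agree on E — 0 pairs.
D=E71: all 4 rows agree on E — 0 pairs.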